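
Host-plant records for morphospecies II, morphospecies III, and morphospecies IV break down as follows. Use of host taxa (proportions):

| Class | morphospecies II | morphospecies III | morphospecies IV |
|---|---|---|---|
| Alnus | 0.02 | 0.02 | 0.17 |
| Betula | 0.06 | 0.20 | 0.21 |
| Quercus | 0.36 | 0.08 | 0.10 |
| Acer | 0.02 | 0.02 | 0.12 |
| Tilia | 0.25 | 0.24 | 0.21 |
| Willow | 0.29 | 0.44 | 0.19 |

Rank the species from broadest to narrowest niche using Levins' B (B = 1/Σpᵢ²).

morphospecies IV > morphospecies II > morphospecies III

Σp_IIᵢ² = 0.02² + 0.06² + 0.36² + 0.02² + 0.25² + 0.29² = 0.0004 + 0.0036 + 0.1296 + 0.0004 + 0.0625 + 0.0841 = 0.2806
B_II = 1 / 0.2806 = 3.5638
Σp_IIIᵢ² = 0.02² + 0.20² + 0.08² + 0.02² + 0.24² + 0.44² = 0.0004 + 0.0400 + 0.0064 + 0.0004 + 0.0576 + 0.1936 = 0.2984
B_III = 1 / 0.2984 = 3.3512
Σp_IVᵢ² = 0.17² + 0.21² + 0.10² + 0.12² + 0.21² + 0.19² = 0.0289 + 0.0441 + 0.0100 + 0.0144 + 0.0441 + 0.0361 = 0.1776
B_IV = 1 / 0.1776 = 5.6306
Ranking by B (broadest → narrowest): morphospecies IV (5.63) > morphospecies II (3.56) > morphospecies III (3.35)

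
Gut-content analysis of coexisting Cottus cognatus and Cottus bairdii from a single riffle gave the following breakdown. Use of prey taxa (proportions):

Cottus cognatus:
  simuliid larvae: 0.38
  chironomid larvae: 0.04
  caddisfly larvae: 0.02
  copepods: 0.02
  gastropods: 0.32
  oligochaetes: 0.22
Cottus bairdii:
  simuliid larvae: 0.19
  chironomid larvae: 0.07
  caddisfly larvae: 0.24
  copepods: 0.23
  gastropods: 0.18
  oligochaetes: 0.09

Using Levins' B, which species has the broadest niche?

Σp_cognᵢ² = 0.38² + 0.04² + 0.02² + 0.02² + 0.32² + 0.22² = 0.1444 + 0.0016 + 0.0004 + 0.0004 + 0.1024 + 0.0484 = 0.2976
B_cogn = 1 / 0.2976 = 3.3602
Σp_bairᵢ² = 0.19² + 0.07² + 0.24² + 0.23² + 0.18² + 0.09² = 0.0361 + 0.0049 + 0.0576 + 0.0529 + 0.0324 + 0.0081 = 0.1920
B_bair = 1 / 0.1920 = 5.2083
Highest B → broadest niche (most generalist): Cottus bairdii (B = 5.21).

Cottus bairdii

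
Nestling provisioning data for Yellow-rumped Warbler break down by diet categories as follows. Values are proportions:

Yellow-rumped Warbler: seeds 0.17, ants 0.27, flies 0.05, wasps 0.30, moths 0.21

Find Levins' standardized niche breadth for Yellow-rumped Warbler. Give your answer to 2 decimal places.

0.80

Σpᵢ² = 0.17² + 0.27² + 0.05² + 0.30² + 0.21² = 0.0289 + 0.0729 + 0.0025 + 0.0900 + 0.0441 = 0.2384
B = 1 / 0.2384 = 4.1946
Bₛ = (B − 1)/(n − 1) = (4.1946 − 1)/(5 − 1) = 3.1946/4 = 0.7987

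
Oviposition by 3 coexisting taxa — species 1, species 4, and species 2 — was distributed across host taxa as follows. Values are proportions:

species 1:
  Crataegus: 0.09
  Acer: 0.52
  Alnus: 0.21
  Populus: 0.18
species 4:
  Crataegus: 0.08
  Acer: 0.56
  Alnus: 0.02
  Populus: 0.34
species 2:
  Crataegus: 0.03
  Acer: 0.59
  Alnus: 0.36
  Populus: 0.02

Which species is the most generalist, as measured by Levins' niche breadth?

species 1

Σp_1ᵢ² = 0.09² + 0.52² + 0.21² + 0.18² = 0.0081 + 0.2704 + 0.0441 + 0.0324 = 0.3550
B_1 = 1 / 0.3550 = 2.8169
Σp_4ᵢ² = 0.08² + 0.56² + 0.02² + 0.34² = 0.0064 + 0.3136 + 0.0004 + 0.1156 = 0.4360
B_4 = 1 / 0.4360 = 2.2936
Σp_2ᵢ² = 0.03² + 0.59² + 0.36² + 0.02² = 0.0009 + 0.3481 + 0.1296 + 0.0004 = 0.4790
B_2 = 1 / 0.4790 = 2.0877
Highest B → broadest niche (most generalist): species 1 (B = 2.82).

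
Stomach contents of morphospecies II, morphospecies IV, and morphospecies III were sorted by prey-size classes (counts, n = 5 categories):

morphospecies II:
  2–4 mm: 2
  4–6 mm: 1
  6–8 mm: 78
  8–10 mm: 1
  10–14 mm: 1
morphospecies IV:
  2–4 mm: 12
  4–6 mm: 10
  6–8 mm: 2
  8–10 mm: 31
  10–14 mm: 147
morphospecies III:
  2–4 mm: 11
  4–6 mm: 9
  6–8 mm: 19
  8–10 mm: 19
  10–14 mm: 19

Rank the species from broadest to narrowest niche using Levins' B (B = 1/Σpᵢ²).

morphospecies III > morphospecies IV > morphospecies II

Proportions for morphospecies II (n=83): 2/83=0.0241, 1/83=0.0120, 78/83=0.9398, 1/83=0.0120, 1/83=0.0120
Proportions for morphospecies IV (n=202): 12/202=0.0594, 10/202=0.0495, 2/202=0.0099, 31/202=0.1535, 147/202=0.7277
Proportions for morphospecies III (n=77): 11/77=0.1429, 9/77=0.1169, 19/77=0.2468, 19/77=0.2468, 19/77=0.2468
Σp_IIᵢ² = 0.0241² + 0.0120² + 0.9398² + 0.0120² + 0.0120² = 0.000581 + 0.000144 + 0.883224 + 0.000144 + 0.000144 = 0.884237
B_II = 1 / 0.884237 = 1.1309
Σp_IVᵢ² = 0.0594² + 0.0495² + 0.0099² + 0.1535² + 0.7277² = 0.003528 + 0.002450 + 0.000098 + 0.023562 + 0.529547 = 0.559185
B_IV = 1 / 0.559185 = 1.7883
Σp_IIIᵢ² = 0.1429² + 0.1169² + 0.2468² + 0.2468² + 0.2468² = 0.020420 + 0.013666 + 0.060910 + 0.060910 + 0.060910 = 0.216816
B_III = 1 / 0.216816 = 4.6122
Ranking by B (broadest → narrowest): morphospecies III (4.61) > morphospecies IV (1.79) > morphospecies II (1.13)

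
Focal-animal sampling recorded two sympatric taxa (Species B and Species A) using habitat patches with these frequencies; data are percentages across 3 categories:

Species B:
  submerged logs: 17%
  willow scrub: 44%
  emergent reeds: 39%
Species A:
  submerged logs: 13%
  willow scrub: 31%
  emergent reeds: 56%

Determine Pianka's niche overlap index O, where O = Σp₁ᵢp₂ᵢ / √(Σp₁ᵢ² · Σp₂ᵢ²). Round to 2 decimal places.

0.94

Convert percentages to proportions (divide by 100).
Σ p₁ᵢp₂ᵢ = 0.0221 + 0.1364 + 0.2184 = 0.3769
Σp_1ᵢ² = 0.17² + 0.44² + 0.39² = 0.0289 + 0.1936 + 0.1521 = 0.3746
Σp_2ᵢ² = 0.13² + 0.31² + 0.56² = 0.0169 + 0.0961 + 0.3136 = 0.4266
O = 0.3769 / √(0.3746 × 0.4266) = 0.3769 / 0.39976 = 0.9428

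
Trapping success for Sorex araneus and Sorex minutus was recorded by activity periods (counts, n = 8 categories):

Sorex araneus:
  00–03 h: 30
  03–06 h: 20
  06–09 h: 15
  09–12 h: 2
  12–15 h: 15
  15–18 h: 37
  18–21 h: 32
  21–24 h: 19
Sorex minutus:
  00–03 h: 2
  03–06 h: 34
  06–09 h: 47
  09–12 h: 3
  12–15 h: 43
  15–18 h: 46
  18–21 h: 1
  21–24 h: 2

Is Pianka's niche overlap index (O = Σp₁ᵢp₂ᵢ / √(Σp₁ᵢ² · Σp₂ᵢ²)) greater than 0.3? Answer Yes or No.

Yes

Proportions for Sorex araneus (n=170): 30/170=0.1765, 20/170=0.1176, 15/170=0.0882, 2/170=0.0118, 15/170=0.0882, 37/170=0.2176, 32/170=0.1882, 19/170=0.1118
Proportions for Sorex minutus (n=178): 2/178=0.0112, 34/178=0.1910, 47/178=0.2640, 3/178=0.0169, 43/178=0.2416, 46/178=0.2584, 1/178=0.0056, 2/178=0.0112
Σ p₁ᵢp₂ᵢ = 0.001977 + 0.022462 + 0.023285 + 0.000199 + 0.021309 + 0.056228 + 0.001054 + 0.001252 = 0.127766
Σp_1ᵢ² = 0.1765² + 0.1176² + 0.0882² + 0.0118² + 0.0882² + 0.2176² + 0.1882² + 0.1118² = 0.031152 + 0.013830 + 0.007779 + 0.000139 + 0.007779 + 0.047350 + 0.035419 + 0.012499 = 0.155947
Σp_2ᵢ² = 0.0112² + 0.1910² + 0.2640² + 0.0169² + 0.2416² + 0.2584² + 0.0056² + 0.0112² = 0.000125 + 0.036481 + 0.069696 + 0.000286 + 0.058371 + 0.066771 + 0.000031 + 0.000125 = 0.231886
O = 0.127766 / √(0.155947 × 0.231886) = 0.127766 / 0.1901629 = 0.6719
O = 0.6719 > 0.3 → Yes.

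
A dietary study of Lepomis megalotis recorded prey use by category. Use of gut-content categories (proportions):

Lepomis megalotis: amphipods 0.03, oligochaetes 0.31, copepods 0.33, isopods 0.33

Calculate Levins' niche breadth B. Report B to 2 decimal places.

3.18

Σpᵢ² = 0.03² + 0.31² + 0.33² + 0.33² = 0.0009 + 0.0961 + 0.1089 + 0.1089 = 0.3148
B = 1 / 0.3148 = 3.1766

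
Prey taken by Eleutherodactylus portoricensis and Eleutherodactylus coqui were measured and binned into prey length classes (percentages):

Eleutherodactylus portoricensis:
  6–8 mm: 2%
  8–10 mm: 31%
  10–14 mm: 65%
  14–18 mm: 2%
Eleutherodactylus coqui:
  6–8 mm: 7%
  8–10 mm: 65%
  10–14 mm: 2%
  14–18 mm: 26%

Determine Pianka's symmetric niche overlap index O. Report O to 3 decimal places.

Convert percentages to proportions (divide by 100).
Σ p₁ᵢp₂ᵢ = 0.0014 + 0.2015 + 0.0130 + 0.0052 = 0.2211
Σp_1ᵢ² = 0.02² + 0.31² + 0.65² + 0.02² = 0.0004 + 0.0961 + 0.4225 + 0.0004 = 0.5194
Σp_2ᵢ² = 0.07² + 0.65² + 0.02² + 0.26² = 0.0049 + 0.4225 + 0.0004 + 0.0676 = 0.4954
O = 0.2211 / √(0.5194 × 0.4954) = 0.2211 / 0.507258 = 0.43587

0.436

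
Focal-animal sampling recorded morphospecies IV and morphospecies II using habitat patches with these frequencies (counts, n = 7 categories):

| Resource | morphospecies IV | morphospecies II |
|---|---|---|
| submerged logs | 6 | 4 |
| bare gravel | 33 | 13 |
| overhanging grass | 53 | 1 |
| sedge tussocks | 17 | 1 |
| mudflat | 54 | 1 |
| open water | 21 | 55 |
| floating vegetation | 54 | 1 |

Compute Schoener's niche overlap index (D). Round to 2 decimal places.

0.30

Proportions for morphospecies IV (n=238): 6/238=0.0252, 33/238=0.1387, 53/238=0.2227, 17/238=0.0714, 54/238=0.2269, 21/238=0.0882, 54/238=0.2269
Proportions for morphospecies II (n=76): 4/76=0.0526, 13/76=0.1711, 1/76=0.0132, 1/76=0.0132, 1/76=0.0132, 55/76=0.7237, 1/76=0.0132
Σ|p₁ᵢ − p₂ᵢ| = 0.0274 + 0.0324 + 0.2095 + 0.0582 + 0.2137 + 0.6355 + 0.2137 = 1.3904
D = 1 − ½ × 1.3904 = 1 − 0.69520 = 0.30480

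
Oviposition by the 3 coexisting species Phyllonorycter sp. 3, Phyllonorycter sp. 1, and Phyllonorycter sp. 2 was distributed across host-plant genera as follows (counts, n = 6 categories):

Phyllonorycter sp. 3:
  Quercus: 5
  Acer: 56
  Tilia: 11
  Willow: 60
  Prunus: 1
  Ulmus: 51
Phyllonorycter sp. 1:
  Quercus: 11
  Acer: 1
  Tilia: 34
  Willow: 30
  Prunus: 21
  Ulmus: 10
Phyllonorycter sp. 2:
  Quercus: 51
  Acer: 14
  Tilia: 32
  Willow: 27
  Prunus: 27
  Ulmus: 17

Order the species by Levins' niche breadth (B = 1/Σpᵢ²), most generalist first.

Proportions for Phyllonorycter sp. 3 (n=184): 5/184=0.0272, 56/184=0.3043, 11/184=0.0598, 60/184=0.3261, 1/184=0.0054, 51/184=0.2772
Proportions for Phyllonorycter sp. 1 (n=107): 11/107=0.1028, 1/107=0.0093, 34/107=0.3178, 30/107=0.2804, 21/107=0.1963, 10/107=0.0935
Proportions for Phyllonorycter sp. 2 (n=168): 51/168=0.3036, 14/168=0.0833, 32/168=0.1905, 27/168=0.1607, 27/168=0.1607, 17/168=0.1012
Σp_3ᵢ² = 0.0272² + 0.3043² + 0.0598² + 0.3261² + 0.0054² + 0.2772² = 0.000740 + 0.092598 + 0.003576 + 0.106341 + 0.000029 + 0.076840 = 0.280124
B_3 = 1 / 0.280124 = 3.5698
Σp_1ᵢ² = 0.1028² + 0.0093² + 0.3178² + 0.2804² + 0.1963² + 0.0935² = 0.010568 + 0.000086 + 0.100997 + 0.078624 + 0.038534 + 0.008742 = 0.237551
B_1 = 1 / 0.237551 = 4.2096
Σp_2ᵢ² = 0.3036² + 0.0833² + 0.1905² + 0.1607² + 0.1607² + 0.1012² = 0.092173 + 0.006939 + 0.036290 + 0.025824 + 0.025824 + 0.010241 = 0.197291
B_2 = 1 / 0.197291 = 5.0687
Ranking by B (broadest → narrowest): Phyllonorycter sp. 2 (5.07) > Phyllonorycter sp. 1 (4.21) > Phyllonorycter sp. 3 (3.57)

Phyllonorycter sp. 2 > Phyllonorycter sp. 1 > Phyllonorycter sp. 3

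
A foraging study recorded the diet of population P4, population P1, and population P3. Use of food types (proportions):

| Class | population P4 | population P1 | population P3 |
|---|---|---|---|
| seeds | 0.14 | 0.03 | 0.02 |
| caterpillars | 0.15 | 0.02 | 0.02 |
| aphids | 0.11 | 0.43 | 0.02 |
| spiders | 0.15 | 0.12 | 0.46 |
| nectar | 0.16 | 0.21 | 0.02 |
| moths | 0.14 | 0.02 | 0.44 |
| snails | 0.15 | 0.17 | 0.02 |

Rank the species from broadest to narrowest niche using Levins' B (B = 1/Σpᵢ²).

population P4 > population P1 > population P3

Σp_P4ᵢ² = 0.14² + 0.15² + 0.11² + 0.15² + 0.16² + 0.14² + 0.15² = 0.0196 + 0.0225 + 0.0121 + 0.0225 + 0.0256 + 0.0196 + 0.0225 = 0.1444
B_P4 = 1 / 0.1444 = 6.9252
Σp_P1ᵢ² = 0.03² + 0.02² + 0.43² + 0.12² + 0.21² + 0.02² + 0.17² = 0.0009 + 0.0004 + 0.1849 + 0.0144 + 0.0441 + 0.0004 + 0.0289 = 0.2740
B_P1 = 1 / 0.2740 = 3.6496
Σp_P3ᵢ² = 0.02² + 0.02² + 0.02² + 0.46² + 0.02² + 0.44² + 0.02² = 0.0004 + 0.0004 + 0.0004 + 0.2116 + 0.0004 + 0.1936 + 0.0004 = 0.4072
B_P3 = 1 / 0.4072 = 2.4558
Ranking by B (broadest → narrowest): population P4 (6.93) > population P1 (3.65) > population P3 (2.46)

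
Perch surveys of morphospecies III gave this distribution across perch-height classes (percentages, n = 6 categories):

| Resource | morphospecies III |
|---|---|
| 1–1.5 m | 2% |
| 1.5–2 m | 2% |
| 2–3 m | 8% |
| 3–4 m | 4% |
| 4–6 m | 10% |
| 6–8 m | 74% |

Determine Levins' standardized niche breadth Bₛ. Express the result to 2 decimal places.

0.15

Convert percentages to proportions (divide by 100).
Σpᵢ² = 0.02² + 0.02² + 0.08² + 0.04² + 0.10² + 0.74² = 0.0004 + 0.0004 + 0.0064 + 0.0016 + 0.0100 + 0.5476 = 0.5664
B = 1 / 0.5664 = 1.7655
Bₛ = (B − 1)/(n − 1) = (1.7655 − 1)/(6 − 1) = 0.7655/5 = 0.1531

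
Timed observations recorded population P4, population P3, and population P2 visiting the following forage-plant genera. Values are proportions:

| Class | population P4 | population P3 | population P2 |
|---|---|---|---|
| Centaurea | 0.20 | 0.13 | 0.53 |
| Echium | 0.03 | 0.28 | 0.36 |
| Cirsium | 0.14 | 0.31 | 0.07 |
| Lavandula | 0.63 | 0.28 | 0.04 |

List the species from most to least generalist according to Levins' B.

Σp_P4ᵢ² = 0.20² + 0.03² + 0.14² + 0.63² = 0.0400 + 0.0009 + 0.0196 + 0.3969 = 0.4574
B_P4 = 1 / 0.4574 = 2.1863
Σp_P3ᵢ² = 0.13² + 0.28² + 0.31² + 0.28² = 0.0169 + 0.0784 + 0.0961 + 0.0784 = 0.2698
B_P3 = 1 / 0.2698 = 3.7064
Σp_P2ᵢ² = 0.53² + 0.36² + 0.07² + 0.04² = 0.2809 + 0.1296 + 0.0049 + 0.0016 = 0.4170
B_P2 = 1 / 0.4170 = 2.3981
Ranking by B (broadest → narrowest): population P3 (3.71) > population P2 (2.40) > population P4 (2.19)

population P3 > population P2 > population P4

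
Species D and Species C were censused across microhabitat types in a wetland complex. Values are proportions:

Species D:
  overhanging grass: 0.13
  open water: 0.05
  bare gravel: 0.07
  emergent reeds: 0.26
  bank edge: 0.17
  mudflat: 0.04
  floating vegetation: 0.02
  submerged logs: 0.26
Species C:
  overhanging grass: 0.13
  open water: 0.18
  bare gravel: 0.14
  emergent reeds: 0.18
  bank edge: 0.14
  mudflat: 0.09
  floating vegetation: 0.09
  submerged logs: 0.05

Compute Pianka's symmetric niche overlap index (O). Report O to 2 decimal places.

0.76

Σ p₁ᵢp₂ᵢ = 0.0169 + 0.0090 + 0.0098 + 0.0468 + 0.0238 + 0.0036 + 0.0018 + 0.0130 = 0.1247
Σp_1ᵢ² = 0.13² + 0.05² + 0.07² + 0.26² + 0.17² + 0.04² + 0.02² + 0.26² = 0.0169 + 0.0025 + 0.0049 + 0.0676 + 0.0289 + 0.0016 + 0.0004 + 0.0676 = 0.1904
Σp_2ᵢ² = 0.13² + 0.18² + 0.14² + 0.18² + 0.14² + 0.09² + 0.09² + 0.05² = 0.0169 + 0.0324 + 0.0196 + 0.0324 + 0.0196 + 0.0081 + 0.0081 + 0.0025 = 0.1396
O = 0.1247 / √(0.1904 × 0.1396) = 0.1247 / 0.16303 = 0.7649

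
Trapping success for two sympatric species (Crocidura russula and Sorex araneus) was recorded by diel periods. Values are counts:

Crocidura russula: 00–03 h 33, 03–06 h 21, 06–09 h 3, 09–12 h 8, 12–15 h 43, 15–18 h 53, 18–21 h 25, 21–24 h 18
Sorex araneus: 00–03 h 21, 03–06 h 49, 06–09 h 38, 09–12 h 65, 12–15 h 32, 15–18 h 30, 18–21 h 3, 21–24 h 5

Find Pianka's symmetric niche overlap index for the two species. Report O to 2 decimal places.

0.63

Proportions for Crocidura russula (n=204): 33/204=0.1618, 21/204=0.1029, 3/204=0.0147, 8/204=0.0392, 43/204=0.2108, 53/204=0.2598, 25/204=0.1225, 18/204=0.0882
Proportions for Sorex araneus (n=243): 21/243=0.0864, 49/243=0.2016, 38/243=0.1564, 65/243=0.2675, 32/243=0.1317, 30/243=0.1235, 3/243=0.0123, 5/243=0.0206
Σ p₁ᵢp₂ᵢ = 0.013980 + 0.020745 + 0.002299 + 0.010486 + 0.027762 + 0.032085 + 0.001507 + 0.001817 = 0.110681
Σp_1ᵢ² = 0.1618² + 0.1029² + 0.0147² + 0.0392² + 0.2108² + 0.2598² + 0.1225² + 0.0882² = 0.026179 + 0.010588 + 0.000216 + 0.001537 + 0.044437 + 0.067496 + 0.015006 + 0.007779 = 0.173238
Σp_2ᵢ² = 0.0864² + 0.2016² + 0.1564² + 0.2675² + 0.1317² + 0.1235² + 0.0123² + 0.0206² = 0.007465 + 0.040643 + 0.024461 + 0.071556 + 0.017345 + 0.015252 + 0.000151 + 0.000424 = 0.177297
O = 0.110681 / √(0.173238 × 0.177297) = 0.110681 / 0.1752557 = 0.6315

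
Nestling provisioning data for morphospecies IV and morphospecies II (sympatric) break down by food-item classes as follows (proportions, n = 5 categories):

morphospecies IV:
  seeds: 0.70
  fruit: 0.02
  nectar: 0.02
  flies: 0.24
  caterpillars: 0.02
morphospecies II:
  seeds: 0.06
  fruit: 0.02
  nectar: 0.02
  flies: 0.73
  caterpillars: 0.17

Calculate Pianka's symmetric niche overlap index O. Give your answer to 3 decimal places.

0.397

Σ p₁ᵢp₂ᵢ = 0.0420 + 0.0004 + 0.0004 + 0.1752 + 0.0034 = 0.2214
Σp_1ᵢ² = 0.70² + 0.02² + 0.02² + 0.24² + 0.02² = 0.4900 + 0.0004 + 0.0004 + 0.0576 + 0.0004 = 0.5488
Σp_2ᵢ² = 0.06² + 0.02² + 0.02² + 0.73² + 0.17² = 0.0036 + 0.0004 + 0.0004 + 0.5329 + 0.0289 = 0.5662
O = 0.2214 / √(0.5488 × 0.5662) = 0.2214 / 0.557432 = 0.39718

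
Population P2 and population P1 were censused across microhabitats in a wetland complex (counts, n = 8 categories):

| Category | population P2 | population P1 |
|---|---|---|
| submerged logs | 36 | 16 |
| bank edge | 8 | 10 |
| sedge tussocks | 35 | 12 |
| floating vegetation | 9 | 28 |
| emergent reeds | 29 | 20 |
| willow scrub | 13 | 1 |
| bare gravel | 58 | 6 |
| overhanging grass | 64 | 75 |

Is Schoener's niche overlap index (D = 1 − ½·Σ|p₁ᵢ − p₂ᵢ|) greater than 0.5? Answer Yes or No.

Yes

Proportions for population P2 (n=252): 36/252=0.1429, 8/252=0.0317, 35/252=0.1389, 9/252=0.0357, 29/252=0.1151, 13/252=0.0516, 58/252=0.2302, 64/252=0.2540
Proportions for population P1 (n=168): 16/168=0.0952, 10/168=0.0595, 12/168=0.0714, 28/168=0.1667, 20/168=0.1190, 1/168=0.0060, 6/168=0.0357, 75/168=0.4464
Σ|p₁ᵢ − p₂ᵢ| = 0.0477 + 0.0278 + 0.0675 + 0.1310 + 0.0039 + 0.0456 + 0.1945 + 0.1924 = 0.7104
D = 1 − ½ × 0.7104 = 1 − 0.35520 = 0.64480
D = 0.64480 > 0.5 → Yes.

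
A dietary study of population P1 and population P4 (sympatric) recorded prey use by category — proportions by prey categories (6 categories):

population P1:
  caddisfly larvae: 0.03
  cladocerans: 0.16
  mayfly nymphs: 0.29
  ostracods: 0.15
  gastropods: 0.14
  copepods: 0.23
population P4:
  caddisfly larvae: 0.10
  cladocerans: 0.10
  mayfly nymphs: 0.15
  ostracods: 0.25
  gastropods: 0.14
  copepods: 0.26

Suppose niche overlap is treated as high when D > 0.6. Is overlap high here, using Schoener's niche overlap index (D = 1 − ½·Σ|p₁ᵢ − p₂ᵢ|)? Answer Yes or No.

Yes

Σ|p₁ᵢ − p₂ᵢ| = 0.07 + 0.06 + 0.14 + 0.10 + 0.00 + 0.03 = 0.40
D = 1 − ½ × 0.40 = 1 − 0.200 = 0.8000
D = 0.8000 > 0.6 → Yes.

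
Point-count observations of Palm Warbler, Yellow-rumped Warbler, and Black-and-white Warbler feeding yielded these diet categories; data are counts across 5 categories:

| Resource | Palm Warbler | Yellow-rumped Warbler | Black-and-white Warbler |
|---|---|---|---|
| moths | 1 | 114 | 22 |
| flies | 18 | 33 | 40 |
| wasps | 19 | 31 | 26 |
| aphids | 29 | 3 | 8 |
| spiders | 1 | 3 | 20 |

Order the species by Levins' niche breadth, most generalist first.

Proportions for Palm Warbler (n=68): 1/68=0.0147, 18/68=0.2647, 19/68=0.2794, 29/68=0.4265, 1/68=0.0147
Proportions for Yellow-rumped Warbler (n=184): 114/184=0.6196, 33/184=0.1793, 31/184=0.1685, 3/184=0.0163, 3/184=0.0163
Proportions for Black-and-white Warbler (n=116): 22/116=0.1897, 40/116=0.3448, 26/116=0.2241, 8/116=0.0690, 20/116=0.1724
Σp_Palmᵢ² = 0.0147² + 0.2647² + 0.2794² + 0.4265² + 0.0147² = 0.000216 + 0.070066 + 0.078064 + 0.181902 + 0.000216 = 0.330464
B_Palm = 1 / 0.330464 = 3.0260
Σp_Yellᵢ² = 0.6196² + 0.1793² + 0.1685² + 0.0163² + 0.0163² = 0.383904 + 0.032148 + 0.028392 + 0.000266 + 0.000266 = 0.444976
B_Yell = 1 / 0.444976 = 2.2473
Σp_Blacᵢ² = 0.1897² + 0.3448² + 0.2241² + 0.0690² + 0.1724² = 0.035986 + 0.118887 + 0.050221 + 0.004761 + 0.029722 = 0.239577
B_Blac = 1 / 0.239577 = 4.1740
Ranking by B (broadest → narrowest): Black-and-white Warbler (4.17) > Palm Warbler (3.03) > Yellow-rumped Warbler (2.25)

Black-and-white Warbler > Palm Warbler > Yellow-rumped Warbler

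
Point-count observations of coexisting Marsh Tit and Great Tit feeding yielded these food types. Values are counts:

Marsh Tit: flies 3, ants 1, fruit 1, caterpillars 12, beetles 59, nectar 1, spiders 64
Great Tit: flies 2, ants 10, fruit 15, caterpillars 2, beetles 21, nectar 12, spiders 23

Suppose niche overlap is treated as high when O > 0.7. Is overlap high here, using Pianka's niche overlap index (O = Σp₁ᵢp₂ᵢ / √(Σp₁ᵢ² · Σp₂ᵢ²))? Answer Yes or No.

Yes

Proportions for Marsh Tit (n=141): 3/141=0.0213, 1/141=0.0071, 1/141=0.0071, 12/141=0.0851, 59/141=0.4184, 1/141=0.0071, 64/141=0.4539
Proportions for Great Tit (n=85): 2/85=0.0235, 10/85=0.1176, 15/85=0.1765, 2/85=0.0235, 21/85=0.2471, 12/85=0.1412, 23/85=0.2706
Σ p₁ᵢp₂ᵢ = 0.000501 + 0.000835 + 0.001253 + 0.002000 + 0.103387 + 0.001003 + 0.122825 = 0.231804
Σp_1ᵢ² = 0.0213² + 0.0071² + 0.0071² + 0.0851² + 0.4184² + 0.0071² + 0.4539² = 0.000454 + 0.000050 + 0.000050 + 0.007242 + 0.175059 + 0.000050 + 0.206025 = 0.388930
Σp_2ᵢ² = 0.0235² + 0.1176² + 0.1765² + 0.0235² + 0.2471² + 0.1412² + 0.2706² = 0.000552 + 0.013830 + 0.031152 + 0.000552 + 0.061058 + 0.019937 + 0.073224 = 0.200305
O = 0.231804 / √(0.388930 × 0.200305) = 0.231804 / 0.2791140 = 0.8305
O = 0.8305 > 0.7 → Yes.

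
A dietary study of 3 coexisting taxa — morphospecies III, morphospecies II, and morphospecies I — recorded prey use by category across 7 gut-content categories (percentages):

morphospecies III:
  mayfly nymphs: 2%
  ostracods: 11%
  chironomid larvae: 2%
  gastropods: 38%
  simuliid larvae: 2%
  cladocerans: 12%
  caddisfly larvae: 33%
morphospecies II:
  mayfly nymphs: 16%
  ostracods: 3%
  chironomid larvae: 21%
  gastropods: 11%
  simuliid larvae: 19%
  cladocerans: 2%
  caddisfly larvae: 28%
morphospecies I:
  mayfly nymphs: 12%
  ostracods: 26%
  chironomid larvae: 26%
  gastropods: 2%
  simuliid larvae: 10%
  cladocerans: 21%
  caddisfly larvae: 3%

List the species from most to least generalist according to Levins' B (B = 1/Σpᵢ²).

morphospecies II > morphospecies I > morphospecies III

Convert percentages to proportions (divide by 100).
Σp_IIIᵢ² = 0.02² + 0.11² + 0.02² + 0.38² + 0.02² + 0.12² + 0.33² = 0.0004 + 0.0121 + 0.0004 + 0.1444 + 0.0004 + 0.0144 + 0.1089 = 0.2810
B_III = 1 / 0.2810 = 3.5587
Σp_IIᵢ² = 0.16² + 0.03² + 0.21² + 0.11² + 0.19² + 0.02² + 0.28² = 0.0256 + 0.0009 + 0.0441 + 0.0121 + 0.0361 + 0.0004 + 0.0784 = 0.1976
B_II = 1 / 0.1976 = 5.0607
Σp_Iᵢ² = 0.12² + 0.26² + 0.26² + 0.02² + 0.10² + 0.21² + 0.03² = 0.0144 + 0.0676 + 0.0676 + 0.0004 + 0.0100 + 0.0441 + 0.0009 = 0.2050
B_I = 1 / 0.2050 = 4.8780
Ranking by B (broadest → narrowest): morphospecies II (5.06) > morphospecies I (4.88) > morphospecies III (3.56)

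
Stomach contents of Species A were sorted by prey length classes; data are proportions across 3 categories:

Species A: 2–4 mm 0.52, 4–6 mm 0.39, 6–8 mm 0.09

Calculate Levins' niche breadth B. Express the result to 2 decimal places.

Σpᵢ² = 0.52² + 0.39² + 0.09² = 0.2704 + 0.1521 + 0.0081 = 0.4306
B = 1 / 0.4306 = 2.3223

2.32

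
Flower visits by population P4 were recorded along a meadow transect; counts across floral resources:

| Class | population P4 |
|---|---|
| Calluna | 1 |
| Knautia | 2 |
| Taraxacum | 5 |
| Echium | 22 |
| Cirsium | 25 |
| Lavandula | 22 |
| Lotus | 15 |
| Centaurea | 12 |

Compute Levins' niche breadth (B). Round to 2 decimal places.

Proportions for population P4 (n=104): 1/104=0.0096, 2/104=0.0192, 5/104=0.0481, 22/104=0.2115, 25/104=0.2404, 22/104=0.2115, 15/104=0.1442, 12/104=0.1154
Σpᵢ² = 0.0096² + 0.0192² + 0.0481² + 0.2115² + 0.2404² + 0.2115² + 0.1442² + 0.1154² = 0.000092 + 0.000369 + 0.002314 + 0.044732 + 0.057792 + 0.044732 + 0.020794 + 0.013317 = 0.184142
B = 1 / 0.184142 = 5.4306

5.43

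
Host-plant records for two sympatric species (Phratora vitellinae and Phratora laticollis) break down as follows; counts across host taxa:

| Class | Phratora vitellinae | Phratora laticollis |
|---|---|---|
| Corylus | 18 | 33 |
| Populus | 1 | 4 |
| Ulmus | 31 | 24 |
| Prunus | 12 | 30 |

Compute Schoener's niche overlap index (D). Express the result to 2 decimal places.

Proportions for Phratora vitellinae (n=62): 18/62=0.2903, 1/62=0.0161, 31/62=0.5000, 12/62=0.1935
Proportions for Phratora laticollis (n=91): 33/91=0.3626, 4/91=0.0440, 24/91=0.2637, 30/91=0.3297
Σ|p₁ᵢ − p₂ᵢ| = 0.0723 + 0.0279 + 0.2363 + 0.1362 = 0.4727
D = 1 − ½ × 0.4727 = 1 − 0.23635 = 0.76365

0.76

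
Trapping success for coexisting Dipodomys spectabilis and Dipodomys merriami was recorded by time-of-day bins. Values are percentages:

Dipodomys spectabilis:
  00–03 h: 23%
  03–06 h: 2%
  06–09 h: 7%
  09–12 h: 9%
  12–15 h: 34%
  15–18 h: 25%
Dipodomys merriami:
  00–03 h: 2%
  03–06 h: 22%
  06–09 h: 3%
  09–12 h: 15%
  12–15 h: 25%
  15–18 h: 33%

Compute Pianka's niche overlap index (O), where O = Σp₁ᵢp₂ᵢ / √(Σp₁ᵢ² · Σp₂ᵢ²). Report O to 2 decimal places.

0.79

Convert percentages to proportions (divide by 100).
Σ p₁ᵢp₂ᵢ = 0.0046 + 0.0044 + 0.0021 + 0.0135 + 0.0850 + 0.0825 = 0.1921
Σp_1ᵢ² = 0.23² + 0.02² + 0.07² + 0.09² + 0.34² + 0.25² = 0.0529 + 0.0004 + 0.0049 + 0.0081 + 0.1156 + 0.0625 = 0.2444
Σp_2ᵢ² = 0.02² + 0.22² + 0.03² + 0.15² + 0.25² + 0.33² = 0.0004 + 0.0484 + 0.0009 + 0.0225 + 0.0625 + 0.1089 = 0.2436
O = 0.1921 / √(0.2444 × 0.2436) = 0.1921 / 0.24400 = 0.7873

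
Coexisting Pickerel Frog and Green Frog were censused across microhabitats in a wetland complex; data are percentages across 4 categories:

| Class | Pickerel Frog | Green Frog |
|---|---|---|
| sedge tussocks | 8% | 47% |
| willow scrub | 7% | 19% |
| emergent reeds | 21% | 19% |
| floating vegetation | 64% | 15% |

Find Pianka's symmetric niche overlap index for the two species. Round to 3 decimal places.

0.488

Convert percentages to proportions (divide by 100).
Σ p₁ᵢp₂ᵢ = 0.0376 + 0.0133 + 0.0399 + 0.0960 = 0.1868
Σp_1ᵢ² = 0.08² + 0.07² + 0.21² + 0.64² = 0.0064 + 0.0049 + 0.0441 + 0.4096 = 0.4650
Σp_2ᵢ² = 0.47² + 0.19² + 0.19² + 0.15² = 0.2209 + 0.0361 + 0.0361 + 0.0225 = 0.3156
O = 0.1868 / √(0.4650 × 0.3156) = 0.1868 / 0.383085 = 0.48762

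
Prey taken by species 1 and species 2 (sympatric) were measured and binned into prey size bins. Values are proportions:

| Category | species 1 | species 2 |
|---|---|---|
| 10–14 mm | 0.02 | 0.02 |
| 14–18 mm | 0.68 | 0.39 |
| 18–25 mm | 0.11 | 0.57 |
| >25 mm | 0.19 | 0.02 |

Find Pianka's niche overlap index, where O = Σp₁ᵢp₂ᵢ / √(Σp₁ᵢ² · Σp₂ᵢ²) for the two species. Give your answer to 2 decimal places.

Σ p₁ᵢp₂ᵢ = 0.0004 + 0.2652 + 0.0627 + 0.0038 = 0.3321
Σp_1ᵢ² = 0.02² + 0.68² + 0.11² + 0.19² = 0.0004 + 0.4624 + 0.0121 + 0.0361 = 0.5110
Σp_2ᵢ² = 0.02² + 0.39² + 0.57² + 0.02² = 0.0004 + 0.1521 + 0.3249 + 0.0004 = 0.4778
O = 0.3321 / √(0.5110 × 0.4778) = 0.3321 / 0.49412 = 0.6721

0.67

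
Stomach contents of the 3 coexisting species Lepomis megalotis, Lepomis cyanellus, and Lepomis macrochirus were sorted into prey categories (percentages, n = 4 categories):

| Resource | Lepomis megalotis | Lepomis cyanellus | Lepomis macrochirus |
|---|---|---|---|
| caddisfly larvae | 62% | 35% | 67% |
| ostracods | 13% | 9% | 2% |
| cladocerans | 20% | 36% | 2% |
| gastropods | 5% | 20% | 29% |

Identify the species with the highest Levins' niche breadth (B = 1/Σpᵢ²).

Convert percentages to proportions (divide by 100).
Σp_megaᵢ² = 0.62² + 0.13² + 0.20² + 0.05² = 0.3844 + 0.0169 + 0.0400 + 0.0025 = 0.4438
B_mega = 1 / 0.4438 = 2.2533
Σp_cyanᵢ² = 0.35² + 0.09² + 0.36² + 0.20² = 0.1225 + 0.0081 + 0.1296 + 0.0400 = 0.3002
B_cyan = 1 / 0.3002 = 3.3311
Σp_macrᵢ² = 0.67² + 0.02² + 0.02² + 0.29² = 0.4489 + 0.0004 + 0.0004 + 0.0841 = 0.5338
B_macr = 1 / 0.5338 = 1.8734
Highest B → broadest niche (most generalist): Lepomis cyanellus (B = 3.33).

Lepomis cyanellus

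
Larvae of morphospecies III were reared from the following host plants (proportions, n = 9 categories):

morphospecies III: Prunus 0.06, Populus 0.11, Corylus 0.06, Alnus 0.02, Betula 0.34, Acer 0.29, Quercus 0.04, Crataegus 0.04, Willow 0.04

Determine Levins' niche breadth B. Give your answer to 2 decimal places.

Σpᵢ² = 0.06² + 0.11² + 0.06² + 0.02² + 0.34² + 0.29² + 0.04² + 0.04² + 0.04² = 0.0036 + 0.0121 + 0.0036 + 0.0004 + 0.1156 + 0.0841 + 0.0016 + 0.0016 + 0.0016 = 0.2242
B = 1 / 0.2242 = 4.4603

4.46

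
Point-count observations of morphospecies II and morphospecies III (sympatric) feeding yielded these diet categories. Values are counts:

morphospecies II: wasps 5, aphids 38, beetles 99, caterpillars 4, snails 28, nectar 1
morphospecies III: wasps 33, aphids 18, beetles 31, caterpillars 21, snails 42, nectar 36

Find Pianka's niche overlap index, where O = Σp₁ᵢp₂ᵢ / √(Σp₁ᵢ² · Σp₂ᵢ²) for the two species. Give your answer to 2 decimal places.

Proportions for morphospecies II (n=175): 5/175=0.0286, 38/175=0.2171, 99/175=0.5657, 4/175=0.0229, 28/175=0.1600, 1/175=0.0057
Proportions for morphospecies III (n=181): 33/181=0.1823, 18/181=0.0994, 31/181=0.1713, 21/181=0.1160, 42/181=0.2320, 36/181=0.1989
Σ p₁ᵢp₂ᵢ = 0.005214 + 0.021580 + 0.096904 + 0.002656 + 0.037120 + 0.001134 = 0.164608
Σp_1ᵢ² = 0.0286² + 0.2171² + 0.5657² + 0.0229² + 0.1600² + 0.0057² = 0.000818 + 0.047132 + 0.320016 + 0.000524 + 0.025600 + 0.000032 = 0.394122
Σp_2ᵢ² = 0.1823² + 0.0994² + 0.1713² + 0.1160² + 0.2320² + 0.1989² = 0.033233 + 0.009880 + 0.029344 + 0.013456 + 0.053824 + 0.039561 = 0.179298
O = 0.164608 / √(0.394122 × 0.179298) = 0.164608 / 0.2658294 = 0.6192

0.62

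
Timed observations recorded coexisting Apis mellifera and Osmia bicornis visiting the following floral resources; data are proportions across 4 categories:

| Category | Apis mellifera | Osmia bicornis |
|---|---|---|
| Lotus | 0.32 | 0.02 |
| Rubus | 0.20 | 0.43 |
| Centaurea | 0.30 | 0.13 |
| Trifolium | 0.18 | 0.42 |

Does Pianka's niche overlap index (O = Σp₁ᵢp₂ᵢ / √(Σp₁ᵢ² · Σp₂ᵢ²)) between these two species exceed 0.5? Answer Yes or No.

Σ p₁ᵢp₂ᵢ = 0.0064 + 0.0860 + 0.0390 + 0.0756 = 0.2070
Σp_1ᵢ² = 0.32² + 0.20² + 0.30² + 0.18² = 0.1024 + 0.0400 + 0.0900 + 0.0324 = 0.2648
Σp_2ᵢ² = 0.02² + 0.43² + 0.13² + 0.42² = 0.0004 + 0.1849 + 0.0169 + 0.1764 = 0.3786
O = 0.2070 / √(0.2648 × 0.3786) = 0.2070 / 0.31663 = 0.6538
O = 0.6538 > 0.5 → Yes.

Yes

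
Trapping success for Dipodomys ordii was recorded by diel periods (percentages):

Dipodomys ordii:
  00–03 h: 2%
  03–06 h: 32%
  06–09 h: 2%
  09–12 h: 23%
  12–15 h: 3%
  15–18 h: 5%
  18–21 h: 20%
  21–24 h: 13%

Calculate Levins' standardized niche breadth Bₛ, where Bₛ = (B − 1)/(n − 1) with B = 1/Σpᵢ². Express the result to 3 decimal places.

Convert percentages to proportions (divide by 100).
Σpᵢ² = 0.02² + 0.32² + 0.02² + 0.23² + 0.03² + 0.05² + 0.20² + 0.13² = 0.0004 + 0.1024 + 0.0004 + 0.0529 + 0.0009 + 0.0025 + 0.0400 + 0.0169 = 0.2164
B = 1 / 0.2164 = 4.62107
Bₛ = (B − 1)/(n − 1) = (4.62107 − 1)/(8 − 1) = 3.62107/7 = 0.51730

0.517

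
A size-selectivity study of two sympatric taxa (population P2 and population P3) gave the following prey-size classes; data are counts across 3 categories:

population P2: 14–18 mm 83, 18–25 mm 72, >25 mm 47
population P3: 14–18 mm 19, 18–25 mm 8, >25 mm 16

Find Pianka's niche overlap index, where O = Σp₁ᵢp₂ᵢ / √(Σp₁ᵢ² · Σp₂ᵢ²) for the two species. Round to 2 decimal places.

0.93

Proportions for population P2 (n=202): 83/202=0.4109, 72/202=0.3564, 47/202=0.2327
Proportions for population P3 (n=43): 19/43=0.4419, 8/43=0.1860, 16/43=0.3721
Σ p₁ᵢp₂ᵢ = 0.181577 + 0.066290 + 0.086588 = 0.334455
Σp_1ᵢ² = 0.4109² + 0.3564² + 0.2327² = 0.168839 + 0.127021 + 0.054149 = 0.350009
Σp_2ᵢ² = 0.4419² + 0.1860² + 0.3721² = 0.195276 + 0.034596 + 0.138458 = 0.368330
O = 0.334455 / √(0.350009 × 0.368330) = 0.334455 / 0.3590527 = 0.9315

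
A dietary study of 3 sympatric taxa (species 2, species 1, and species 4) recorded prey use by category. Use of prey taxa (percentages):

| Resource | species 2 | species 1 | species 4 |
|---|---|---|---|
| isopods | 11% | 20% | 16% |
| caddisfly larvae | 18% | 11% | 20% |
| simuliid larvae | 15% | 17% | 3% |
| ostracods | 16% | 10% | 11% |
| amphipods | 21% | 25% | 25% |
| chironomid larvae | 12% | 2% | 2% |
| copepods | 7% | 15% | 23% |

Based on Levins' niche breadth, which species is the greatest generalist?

Convert percentages to proportions (divide by 100).
Σp_2ᵢ² = 0.11² + 0.18² + 0.15² + 0.16² + 0.21² + 0.12² + 0.07² = 0.0121 + 0.0324 + 0.0225 + 0.0256 + 0.0441 + 0.0144 + 0.0049 = 0.1560
B_2 = 1 / 0.1560 = 6.4103
Σp_1ᵢ² = 0.20² + 0.11² + 0.17² + 0.10² + 0.25² + 0.02² + 0.15² = 0.0400 + 0.0121 + 0.0289 + 0.0100 + 0.0625 + 0.0004 + 0.0225 = 0.1764
B_1 = 1 / 0.1764 = 5.6689
Σp_4ᵢ² = 0.16² + 0.20² + 0.03² + 0.11² + 0.25² + 0.02² + 0.23² = 0.0256 + 0.0400 + 0.0009 + 0.0121 + 0.0625 + 0.0004 + 0.0529 = 0.1944
B_4 = 1 / 0.1944 = 5.1440
Highest B → broadest niche (most generalist): species 2 (B = 6.41).

species 2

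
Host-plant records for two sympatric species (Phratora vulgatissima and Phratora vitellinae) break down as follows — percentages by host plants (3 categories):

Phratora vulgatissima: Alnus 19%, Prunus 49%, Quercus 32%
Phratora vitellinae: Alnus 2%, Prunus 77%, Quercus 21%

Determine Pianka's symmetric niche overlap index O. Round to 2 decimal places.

Convert percentages to proportions (divide by 100).
Σ p₁ᵢp₂ᵢ = 0.0038 + 0.3773 + 0.0672 = 0.4483
Σp_1ᵢ² = 0.19² + 0.49² + 0.32² = 0.0361 + 0.2401 + 0.1024 = 0.3786
Σp_2ᵢ² = 0.02² + 0.77² + 0.21² = 0.0004 + 0.5929 + 0.0441 = 0.6374
O = 0.4483 / √(0.3786 × 0.6374) = 0.4483 / 0.49124 = 0.9126

0.91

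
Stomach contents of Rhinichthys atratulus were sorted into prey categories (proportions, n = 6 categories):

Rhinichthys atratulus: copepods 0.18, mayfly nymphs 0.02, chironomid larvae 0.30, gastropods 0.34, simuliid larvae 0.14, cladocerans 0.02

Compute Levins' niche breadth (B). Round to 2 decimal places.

3.87

Σpᵢ² = 0.18² + 0.02² + 0.30² + 0.34² + 0.14² + 0.02² = 0.0324 + 0.0004 + 0.0900 + 0.1156 + 0.0196 + 0.0004 = 0.2584
B = 1 / 0.2584 = 3.8700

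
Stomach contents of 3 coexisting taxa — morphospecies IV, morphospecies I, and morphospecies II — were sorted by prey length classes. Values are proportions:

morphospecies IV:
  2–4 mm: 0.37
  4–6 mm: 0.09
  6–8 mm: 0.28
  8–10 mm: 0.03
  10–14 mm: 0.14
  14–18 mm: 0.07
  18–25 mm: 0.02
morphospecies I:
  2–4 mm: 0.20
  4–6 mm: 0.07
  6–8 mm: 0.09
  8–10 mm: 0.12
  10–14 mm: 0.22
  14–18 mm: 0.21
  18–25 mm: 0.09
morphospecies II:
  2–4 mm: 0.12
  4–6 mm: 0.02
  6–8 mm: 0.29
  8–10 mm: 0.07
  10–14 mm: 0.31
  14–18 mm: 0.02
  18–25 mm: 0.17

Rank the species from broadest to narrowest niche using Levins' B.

Σp_IVᵢ² = 0.37² + 0.09² + 0.28² + 0.03² + 0.14² + 0.07² + 0.02² = 0.1369 + 0.0081 + 0.0784 + 0.0009 + 0.0196 + 0.0049 + 0.0004 = 0.2492
B_IV = 1 / 0.2492 = 4.0128
Σp_Iᵢ² = 0.20² + 0.07² + 0.09² + 0.12² + 0.22² + 0.21² + 0.09² = 0.0400 + 0.0049 + 0.0081 + 0.0144 + 0.0484 + 0.0441 + 0.0081 = 0.1680
B_I = 1 / 0.1680 = 5.9524
Σp_IIᵢ² = 0.12² + 0.02² + 0.29² + 0.07² + 0.31² + 0.02² + 0.17² = 0.0144 + 0.0004 + 0.0841 + 0.0049 + 0.0961 + 0.0004 + 0.0289 = 0.2292
B_II = 1 / 0.2292 = 4.3630
Ranking by B (broadest → narrowest): morphospecies I (5.95) > morphospecies II (4.36) > morphospecies IV (4.01)

morphospecies I > morphospecies II > morphospecies IV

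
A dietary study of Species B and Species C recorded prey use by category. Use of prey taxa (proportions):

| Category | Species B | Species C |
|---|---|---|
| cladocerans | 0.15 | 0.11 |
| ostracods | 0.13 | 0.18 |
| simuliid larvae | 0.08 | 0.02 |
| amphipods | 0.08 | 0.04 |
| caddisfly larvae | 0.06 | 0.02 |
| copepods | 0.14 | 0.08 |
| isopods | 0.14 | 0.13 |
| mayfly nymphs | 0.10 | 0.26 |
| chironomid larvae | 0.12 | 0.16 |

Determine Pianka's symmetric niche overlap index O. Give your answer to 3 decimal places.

Σ p₁ᵢp₂ᵢ = 0.0165 + 0.0234 + 0.0016 + 0.0032 + 0.0012 + 0.0112 + 0.0182 + 0.0260 + 0.0192 = 0.1205
Σp_1ᵢ² = 0.15² + 0.13² + 0.08² + 0.08² + 0.06² + 0.14² + 0.14² + 0.10² + 0.12² = 0.0225 + 0.0169 + 0.0064 + 0.0064 + 0.0036 + 0.0196 + 0.0196 + 0.0100 + 0.0144 = 0.1194
Σp_2ᵢ² = 0.11² + 0.18² + 0.02² + 0.04² + 0.02² + 0.08² + 0.13² + 0.26² + 0.16² = 0.0121 + 0.0324 + 0.0004 + 0.0016 + 0.0004 + 0.0064 + 0.0169 + 0.0676 + 0.0256 = 0.1634
O = 0.1205 / √(0.1194 × 0.1634) = 0.1205 / 0.139678 = 0.86270

0.863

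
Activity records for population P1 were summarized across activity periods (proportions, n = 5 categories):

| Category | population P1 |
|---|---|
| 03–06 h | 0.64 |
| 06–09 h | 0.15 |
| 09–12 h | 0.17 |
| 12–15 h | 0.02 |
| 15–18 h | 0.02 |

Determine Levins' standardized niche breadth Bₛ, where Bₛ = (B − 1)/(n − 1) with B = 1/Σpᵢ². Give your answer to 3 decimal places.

0.291

Σpᵢ² = 0.64² + 0.15² + 0.17² + 0.02² + 0.02² = 0.4096 + 0.0225 + 0.0289 + 0.0004 + 0.0004 = 0.4618
B = 1 / 0.4618 = 2.16544
Bₛ = (B − 1)/(n − 1) = (2.16544 − 1)/(5 − 1) = 1.16544/4 = 0.29136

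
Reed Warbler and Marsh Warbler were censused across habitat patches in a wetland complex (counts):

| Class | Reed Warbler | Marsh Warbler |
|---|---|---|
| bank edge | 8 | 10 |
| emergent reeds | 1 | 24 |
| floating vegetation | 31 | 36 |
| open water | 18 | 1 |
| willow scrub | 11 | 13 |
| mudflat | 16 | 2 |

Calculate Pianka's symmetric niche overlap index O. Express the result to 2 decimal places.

0.73

Proportions for Reed Warbler (n=85): 8/85=0.0941, 1/85=0.0118, 31/85=0.3647, 18/85=0.2118, 11/85=0.1294, 16/85=0.1882
Proportions for Marsh Warbler (n=86): 10/86=0.1163, 24/86=0.2791, 36/86=0.4186, 1/86=0.0116, 13/86=0.1512, 2/86=0.0233
Σ p₁ᵢp₂ᵢ = 0.010944 + 0.003293 + 0.152663 + 0.002457 + 0.019565 + 0.004385 = 0.193307
Σp_1ᵢ² = 0.0941² + 0.0118² + 0.3647² + 0.2118² + 0.1294² + 0.1882² = 0.008855 + 0.000139 + 0.133006 + 0.044859 + 0.016744 + 0.035419 = 0.239022
Σp_2ᵢ² = 0.1163² + 0.2791² + 0.4186² + 0.0116² + 0.1512² + 0.0233² = 0.013526 + 0.077897 + 0.175226 + 0.000135 + 0.022861 + 0.000543 = 0.290188
O = 0.193307 / √(0.239022 × 0.290188) = 0.193307 / 0.2633654 = 0.7340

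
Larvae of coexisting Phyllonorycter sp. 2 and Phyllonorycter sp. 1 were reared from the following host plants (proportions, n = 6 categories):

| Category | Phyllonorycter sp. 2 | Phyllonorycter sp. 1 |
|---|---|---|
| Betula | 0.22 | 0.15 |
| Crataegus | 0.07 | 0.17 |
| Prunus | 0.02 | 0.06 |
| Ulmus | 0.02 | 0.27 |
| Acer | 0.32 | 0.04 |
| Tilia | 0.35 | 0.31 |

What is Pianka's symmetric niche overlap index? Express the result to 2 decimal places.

0.69

Σ p₁ᵢp₂ᵢ = 0.0330 + 0.0119 + 0.0012 + 0.0054 + 0.0128 + 0.1085 = 0.1728
Σp_1ᵢ² = 0.22² + 0.07² + 0.02² + 0.02² + 0.32² + 0.35² = 0.0484 + 0.0049 + 0.0004 + 0.0004 + 0.1024 + 0.1225 = 0.2790
Σp_2ᵢ² = 0.15² + 0.17² + 0.06² + 0.27² + 0.04² + 0.31² = 0.0225 + 0.0289 + 0.0036 + 0.0729 + 0.0016 + 0.0961 = 0.2256
O = 0.1728 / √(0.2790 × 0.2256) = 0.1728 / 0.25088 = 0.6888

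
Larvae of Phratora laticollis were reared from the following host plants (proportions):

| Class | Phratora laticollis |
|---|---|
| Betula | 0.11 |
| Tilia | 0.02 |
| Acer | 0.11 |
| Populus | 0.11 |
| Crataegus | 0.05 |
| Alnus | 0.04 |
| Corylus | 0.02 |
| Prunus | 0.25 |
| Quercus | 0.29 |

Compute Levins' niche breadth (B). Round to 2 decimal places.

5.32

Σpᵢ² = 0.11² + 0.02² + 0.11² + 0.11² + 0.05² + 0.04² + 0.02² + 0.25² + 0.29² = 0.0121 + 0.0004 + 0.0121 + 0.0121 + 0.0025 + 0.0016 + 0.0004 + 0.0625 + 0.0841 = 0.1878
B = 1 / 0.1878 = 5.3248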